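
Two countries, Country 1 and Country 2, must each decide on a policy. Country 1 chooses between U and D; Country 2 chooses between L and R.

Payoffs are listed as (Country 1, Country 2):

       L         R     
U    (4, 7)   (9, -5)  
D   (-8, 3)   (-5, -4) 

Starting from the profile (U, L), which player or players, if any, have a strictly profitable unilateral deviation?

Country 1 at (U, L) earns 4; deviating to D yields -8 — not better.
Country 2 earns 7; deviating to R yields -5 — not better.
Neither player can strictly improve; the profile is a Nash equilibrium.

Neither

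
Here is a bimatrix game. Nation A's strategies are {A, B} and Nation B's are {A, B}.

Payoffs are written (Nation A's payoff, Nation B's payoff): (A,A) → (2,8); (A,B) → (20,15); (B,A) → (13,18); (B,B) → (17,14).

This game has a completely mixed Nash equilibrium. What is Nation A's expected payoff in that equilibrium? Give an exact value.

First find q, the probability Nation B plays A, from Nation A's indifference between A and B: 2q + 20(1−q) = 13q + 17(1−q), giving q = 3/14.
Since Nation A is indifferent in equilibrium, Nation A's expected payoff equals the payoff from either row against (3/14, 11/14). Using A: 2(3/14) + 20(11/14) = 113/7.

113/7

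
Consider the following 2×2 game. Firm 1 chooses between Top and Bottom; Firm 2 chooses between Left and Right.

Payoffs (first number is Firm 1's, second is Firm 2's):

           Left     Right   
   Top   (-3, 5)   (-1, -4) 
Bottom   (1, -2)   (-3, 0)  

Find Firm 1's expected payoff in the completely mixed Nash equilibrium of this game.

-5/3

First find q, the probability Firm 2 plays Left, from Firm 1's indifference between Top and Bottom: −3q − (1−q) = q − 3(1−q), giving q = 1/3.
Since Firm 1 is indifferent in equilibrium, Firm 1's expected payoff equals the payoff from either row against (1/3, 2/3). Using Top: −3(1/3) − (2/3) = -5/3.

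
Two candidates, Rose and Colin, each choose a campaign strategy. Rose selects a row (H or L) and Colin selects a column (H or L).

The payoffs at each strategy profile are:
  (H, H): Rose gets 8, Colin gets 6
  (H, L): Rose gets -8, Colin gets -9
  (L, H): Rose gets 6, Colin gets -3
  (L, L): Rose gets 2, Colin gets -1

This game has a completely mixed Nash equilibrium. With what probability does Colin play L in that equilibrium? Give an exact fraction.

1/6

Let y be the probability that Colin plays H. In a completely mixed equilibrium, Rose must be indifferent between H and L.
Rose's expected payoff from H is 8y − 8(1−y); from L it is 6y + 2(1−y).
Setting these equal: 16y − 8 = 4y + 2, so y = 5/6.
Therefore Colin plays L with probability 1 − 5/6 = 1/6.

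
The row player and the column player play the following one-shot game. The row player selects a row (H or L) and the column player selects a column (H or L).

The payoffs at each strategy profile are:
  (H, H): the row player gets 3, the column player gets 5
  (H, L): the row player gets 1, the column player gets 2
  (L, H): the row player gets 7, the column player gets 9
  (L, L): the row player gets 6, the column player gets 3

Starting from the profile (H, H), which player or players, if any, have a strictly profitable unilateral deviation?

The row player

The row player at (H, H) earns 3; deviating to L yields 7 — a strict improvement.
The column player earns 5; deviating to L yields 2 — not better.
Only the row player has a strictly profitable deviation.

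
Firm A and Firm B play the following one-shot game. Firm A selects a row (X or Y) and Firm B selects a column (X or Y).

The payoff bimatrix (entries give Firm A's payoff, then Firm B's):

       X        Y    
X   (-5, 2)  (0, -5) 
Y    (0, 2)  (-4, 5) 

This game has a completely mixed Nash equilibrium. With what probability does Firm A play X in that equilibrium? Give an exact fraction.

3/10

Let r be the probability that Firm A plays X. In a completely mixed equilibrium, Firm B must be indifferent between X and Y.
Firm B's expected payoff from X is 2r + 2(1−r); from Y it is −5r + 5(1−r).
Setting these equal: 2 = −10r + 5, so r = 3/10.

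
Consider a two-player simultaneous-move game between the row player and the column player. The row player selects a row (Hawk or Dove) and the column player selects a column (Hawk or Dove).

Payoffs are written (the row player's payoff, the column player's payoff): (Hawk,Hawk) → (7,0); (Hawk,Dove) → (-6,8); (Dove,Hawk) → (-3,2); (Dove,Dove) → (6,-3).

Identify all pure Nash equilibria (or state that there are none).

(Hawk, Hawk): the column player prefers Dove (8 > 0) — not an equilibrium.
(Hawk, Dove): the row player prefers Dove (6 > -6) — not an equilibrium.
(Dove, Hawk): the row player prefers Hawk (7 > -3) — not an equilibrium.
(Dove, Dove): the column player prefers Hawk (2 > -3) — not an equilibrium.

none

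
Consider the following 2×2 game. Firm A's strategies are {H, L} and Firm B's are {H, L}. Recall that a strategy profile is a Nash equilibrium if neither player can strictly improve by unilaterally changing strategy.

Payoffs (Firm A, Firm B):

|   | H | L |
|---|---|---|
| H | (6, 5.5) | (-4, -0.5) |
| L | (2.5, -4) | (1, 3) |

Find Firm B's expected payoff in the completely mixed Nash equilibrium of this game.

First find p, the probability Firm A plays H, from Firm B's indifference between H and L: 5.5p − 4(1−p) = −0.5p + 3(1−p), giving p = 7/13.
Since Firm B is indifferent in equilibrium, Firm B's expected payoff equals the payoff from either column against (7/13, 6/13). Using H: 5.5(7/13) − 4(6/13) = 29/26.

29/26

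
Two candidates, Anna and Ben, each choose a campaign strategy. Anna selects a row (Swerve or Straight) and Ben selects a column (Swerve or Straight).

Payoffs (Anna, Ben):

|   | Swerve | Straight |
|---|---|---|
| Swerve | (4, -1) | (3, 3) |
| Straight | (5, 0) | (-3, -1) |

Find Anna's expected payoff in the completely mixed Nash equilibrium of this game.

27/7

First find q, the probability Ben plays Swerve, from Anna's indifference between Swerve and Straight: 4q + 3(1−q) = 5q − 3(1−q), giving q = 6/7.
Since Anna is indifferent in equilibrium, Anna's expected payoff equals the payoff from either row against (6/7, 1/7). Using Swerve: 4(6/7) + 3(1/7) = 27/7.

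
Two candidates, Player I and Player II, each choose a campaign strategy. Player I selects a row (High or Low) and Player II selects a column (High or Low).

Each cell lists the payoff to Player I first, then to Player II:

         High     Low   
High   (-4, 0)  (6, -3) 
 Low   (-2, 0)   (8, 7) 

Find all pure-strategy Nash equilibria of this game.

(Low, Low)

(High, High): Player I prefers Low (-2 > -4) — not an equilibrium.
(High, Low): Player I prefers Low (8 > 6); Player II prefers High (0 > -3) — not an equilibrium.
(Low, High): Player II prefers Low (7 > 0) — not an equilibrium.
(Low, Low): Player I gets 8 ≥ 6 from High, and Player II gets 7 ≥ 0 from High — Nash equilibrium.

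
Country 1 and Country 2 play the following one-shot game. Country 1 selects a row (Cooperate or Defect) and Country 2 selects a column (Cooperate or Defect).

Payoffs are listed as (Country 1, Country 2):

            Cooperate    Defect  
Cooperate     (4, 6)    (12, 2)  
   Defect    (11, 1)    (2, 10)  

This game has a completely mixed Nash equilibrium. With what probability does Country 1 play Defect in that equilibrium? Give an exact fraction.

4/13

Let p be the probability that Country 1 plays Cooperate. In a completely mixed equilibrium, Country 2 must be indifferent between Cooperate and Defect.
Country 2's expected payoff from Cooperate is 6p + (1−p); from Defect it is 2p + 10(1−p).
Setting these equal: 5p + 1 = −8p + 10, so p = 9/13.
Therefore Country 1 plays Defect with probability 1 − 9/13 = 4/13.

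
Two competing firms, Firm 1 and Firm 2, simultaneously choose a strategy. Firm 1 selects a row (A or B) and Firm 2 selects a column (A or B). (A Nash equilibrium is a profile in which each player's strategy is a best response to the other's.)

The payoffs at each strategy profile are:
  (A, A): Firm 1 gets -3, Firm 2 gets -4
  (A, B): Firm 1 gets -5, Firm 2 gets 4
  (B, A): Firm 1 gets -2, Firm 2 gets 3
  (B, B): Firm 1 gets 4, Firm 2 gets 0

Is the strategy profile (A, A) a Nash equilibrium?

No

At (A, A), Firm 1 earns -3; switching to B would give -2, so Firm 1 would deviate.
Firm 2 earns -4; switching to B would give 4, so Firm 2 would deviate.
Since at least one player can profitably deviate, this is not a Nash equilibrium.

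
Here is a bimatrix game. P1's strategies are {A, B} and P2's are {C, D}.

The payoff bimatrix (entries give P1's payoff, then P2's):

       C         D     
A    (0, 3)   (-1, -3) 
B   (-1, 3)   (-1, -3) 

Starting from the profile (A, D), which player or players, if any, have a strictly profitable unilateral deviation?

P1 at (A, D) earns -1; deviating to B yields -1 — not better.
P2 earns -3; deviating to C yields 3 — a strict improvement.
Only P2 has a strictly profitable deviation.

P2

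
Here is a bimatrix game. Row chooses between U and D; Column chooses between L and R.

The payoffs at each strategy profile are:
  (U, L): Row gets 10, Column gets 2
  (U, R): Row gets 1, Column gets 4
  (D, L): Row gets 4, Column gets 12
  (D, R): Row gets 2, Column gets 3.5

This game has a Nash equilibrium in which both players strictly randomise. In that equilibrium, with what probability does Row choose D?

4/21

Let r be the probability that Row plays U. In a completely mixed equilibrium, Column must be indifferent between L and R.
Column's expected payoff from L is 2r + 12(1−r); from R it is 4r + 3.5(1−r).
Setting these equal: −10r + 12 = 0.5r + 3.5, so r = 17/21.
Therefore Row plays D with probability 1 − 17/21 = 4/21.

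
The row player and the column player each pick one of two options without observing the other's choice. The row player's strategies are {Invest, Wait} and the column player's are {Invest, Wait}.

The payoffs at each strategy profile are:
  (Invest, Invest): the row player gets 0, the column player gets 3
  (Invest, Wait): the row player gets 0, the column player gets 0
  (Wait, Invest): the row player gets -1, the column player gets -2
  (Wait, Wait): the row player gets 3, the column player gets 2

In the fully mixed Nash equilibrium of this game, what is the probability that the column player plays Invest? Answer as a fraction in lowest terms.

3/4

Let c be the probability that the column player plays Invest. In a completely mixed equilibrium, the row player must be indifferent between Invest and Wait.
The row player's expected payoff from Invest is 0; from Wait it is −c + 3(1−c).
Setting these equal: 0 = −4c + 3, so c = 3/4.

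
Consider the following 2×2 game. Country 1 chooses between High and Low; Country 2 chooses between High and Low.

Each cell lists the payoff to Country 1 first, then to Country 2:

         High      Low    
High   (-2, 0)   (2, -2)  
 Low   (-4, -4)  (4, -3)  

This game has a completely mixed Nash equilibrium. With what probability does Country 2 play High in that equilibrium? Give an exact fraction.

Let c be the probability that Country 2 plays High. In a completely mixed equilibrium, Country 1 must be indifferent between High and Low.
Country 1's expected payoff from High is −2c + 2(1−c); from Low it is −4c + 4(1−c).
Setting these equal: −4c + 2 = −8c + 4, so c = 1/2.

1/2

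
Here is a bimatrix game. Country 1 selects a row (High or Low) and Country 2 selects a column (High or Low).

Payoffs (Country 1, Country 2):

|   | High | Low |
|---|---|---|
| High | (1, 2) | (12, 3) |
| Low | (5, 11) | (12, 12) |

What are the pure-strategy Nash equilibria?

(High, High): Country 1 prefers Low (5 > 1); Country 2 prefers Low (3 > 2) — not an equilibrium.
(High, Low): Country 1 gets 12 ≥ 12 from Low, and Country 2 gets 3 ≥ 2 from High — Nash equilibrium.
(Low, High): Country 2 prefers Low (12 > 11) — not an equilibrium.
(Low, Low): Country 1 gets 12 ≥ 12 from High, and Country 2 gets 12 ≥ 11 from High — Nash equilibrium.

(High, Low) and (Low, Low)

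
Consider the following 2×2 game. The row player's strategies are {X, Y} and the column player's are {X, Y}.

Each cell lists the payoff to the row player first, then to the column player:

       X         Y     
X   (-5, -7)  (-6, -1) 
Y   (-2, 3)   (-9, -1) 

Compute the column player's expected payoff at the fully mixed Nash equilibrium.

-1

First find p, the probability the row player plays X, from the column player's indifference between X and Y: −7p + 3(1−p) = −p − (1−p), giving p = 2/5.
Since the column player is indifferent in equilibrium, the column player's expected payoff equals the payoff from either column against (2/5, 3/5). Using X: −7(2/5) + 3(3/5) = -1.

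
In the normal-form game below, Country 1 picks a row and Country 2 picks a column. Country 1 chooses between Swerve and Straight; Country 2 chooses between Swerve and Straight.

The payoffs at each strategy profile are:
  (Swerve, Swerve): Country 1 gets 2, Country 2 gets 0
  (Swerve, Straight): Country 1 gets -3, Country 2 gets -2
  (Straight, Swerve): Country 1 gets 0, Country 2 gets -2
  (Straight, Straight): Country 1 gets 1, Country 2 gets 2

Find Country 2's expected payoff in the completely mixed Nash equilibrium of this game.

-2/3

First find p, the probability Country 1 plays Swerve, from Country 2's indifference between Swerve and Straight: −2(1−p) = −2p + 2(1−p), giving p = 2/3.
Since Country 2 is indifferent in equilibrium, Country 2's expected payoff equals the payoff from either column against (2/3, 1/3). Using Swerve: −2(1/3) = -2/3.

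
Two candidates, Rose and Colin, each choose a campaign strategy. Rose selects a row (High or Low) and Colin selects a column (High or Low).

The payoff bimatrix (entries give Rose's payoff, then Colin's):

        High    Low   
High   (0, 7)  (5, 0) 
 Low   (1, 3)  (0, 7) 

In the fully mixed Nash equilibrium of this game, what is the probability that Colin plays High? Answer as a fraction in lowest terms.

Let c be the probability that Colin plays High. In a completely mixed equilibrium, Rose must be indifferent between High and Low.
Rose's expected payoff from High is 5(1−c); from Low it is c.
Setting these equal: −5c + 5 = c, so c = 5/6.

5/6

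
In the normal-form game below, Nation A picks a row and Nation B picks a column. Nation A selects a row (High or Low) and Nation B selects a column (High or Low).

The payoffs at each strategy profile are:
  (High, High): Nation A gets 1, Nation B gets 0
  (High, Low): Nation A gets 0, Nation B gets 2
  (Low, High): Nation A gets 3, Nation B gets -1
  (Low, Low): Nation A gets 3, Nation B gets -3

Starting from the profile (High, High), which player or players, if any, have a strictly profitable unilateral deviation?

Both

Nation A at (High, High) earns 1; deviating to Low yields 3 — a strict improvement.
Nation B earns 0; deviating to Low yields 2 — a strict improvement.
Both Nation A and Nation B have strictly profitable deviations.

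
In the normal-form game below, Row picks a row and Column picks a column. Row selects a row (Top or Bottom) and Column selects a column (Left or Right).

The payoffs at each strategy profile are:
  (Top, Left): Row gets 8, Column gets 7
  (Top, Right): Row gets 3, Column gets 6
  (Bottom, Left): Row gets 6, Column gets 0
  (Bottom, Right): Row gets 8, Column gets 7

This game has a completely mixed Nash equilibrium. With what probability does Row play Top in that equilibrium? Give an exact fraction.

Let x be the probability that Row plays Top. In a completely mixed equilibrium, Column must be indifferent between Left and Right.
Column's expected payoff from Left is 7x; from Right it is 6x + 7(1−x).
Setting these equal: 7x = −x + 7, so x = 7/8.

7/8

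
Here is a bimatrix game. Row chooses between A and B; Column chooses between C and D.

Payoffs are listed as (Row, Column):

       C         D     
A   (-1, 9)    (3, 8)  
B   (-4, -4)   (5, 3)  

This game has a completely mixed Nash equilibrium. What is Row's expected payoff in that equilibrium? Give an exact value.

7/5

First find q, the probability Column plays C, from Row's indifference between A and B: −q + 3(1−q) = −4q + 5(1−q), giving q = 2/5.
Since Row is indifferent in equilibrium, Row's expected payoff equals the payoff from either row against (2/5, 3/5). Using A: −(2/5) + 3(3/5) = 7/5.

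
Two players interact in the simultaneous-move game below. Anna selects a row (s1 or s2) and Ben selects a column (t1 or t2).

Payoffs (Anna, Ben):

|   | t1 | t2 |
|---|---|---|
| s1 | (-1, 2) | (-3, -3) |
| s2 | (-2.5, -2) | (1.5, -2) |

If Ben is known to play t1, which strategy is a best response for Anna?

s1

Against t1, Anna earns -1 from s1 and -2.5 from s2.
So s1 is the best response.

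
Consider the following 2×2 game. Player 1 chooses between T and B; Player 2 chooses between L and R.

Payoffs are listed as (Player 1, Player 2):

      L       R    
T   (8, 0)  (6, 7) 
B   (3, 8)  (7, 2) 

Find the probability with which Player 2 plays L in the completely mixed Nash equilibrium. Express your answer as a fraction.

Let c be the probability that Player 2 plays L. In a completely mixed equilibrium, Player 1 must be indifferent between T and B.
Player 1's expected payoff from T is 8c + 6(1−c); from B it is 3c + 7(1−c).
Setting these equal: 2c + 6 = −4c + 7, so c = 1/6.

1/6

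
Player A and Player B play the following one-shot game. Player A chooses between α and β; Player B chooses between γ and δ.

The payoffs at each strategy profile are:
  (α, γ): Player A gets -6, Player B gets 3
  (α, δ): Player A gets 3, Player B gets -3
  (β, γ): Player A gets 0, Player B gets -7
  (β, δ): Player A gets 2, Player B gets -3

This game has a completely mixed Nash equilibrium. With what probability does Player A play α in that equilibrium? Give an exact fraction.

2/5

Let x be the probability that Player A plays α. In a completely mixed equilibrium, Player B must be indifferent between γ and δ.
Player B's expected payoff from γ is 3x − 7(1−x); from δ it is −3x − 3(1−x).
Setting these equal: 10x − 7 = -3, so x = 2/5.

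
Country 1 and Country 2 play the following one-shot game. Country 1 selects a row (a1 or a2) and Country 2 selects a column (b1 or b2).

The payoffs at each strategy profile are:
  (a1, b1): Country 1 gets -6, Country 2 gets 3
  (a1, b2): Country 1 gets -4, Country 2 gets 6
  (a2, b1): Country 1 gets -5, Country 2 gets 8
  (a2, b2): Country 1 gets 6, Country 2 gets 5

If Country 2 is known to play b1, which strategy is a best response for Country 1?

Against b1, Country 1 earns -6 from a1 and -5 from a2.
So a2 is the best response.

a2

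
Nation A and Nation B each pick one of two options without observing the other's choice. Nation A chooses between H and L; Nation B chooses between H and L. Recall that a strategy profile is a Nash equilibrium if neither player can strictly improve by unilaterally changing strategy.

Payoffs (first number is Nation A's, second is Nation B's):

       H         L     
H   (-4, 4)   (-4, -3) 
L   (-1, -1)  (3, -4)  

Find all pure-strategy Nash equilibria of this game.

(L, H)

(H, H): Nation A prefers L (-1 > -4) — not an equilibrium.
(H, L): Nation A prefers L (3 > -4); Nation B prefers H (4 > -3) — not an equilibrium.
(L, H): Nation A gets -1 ≥ -4 from H, and Nation B gets -1 ≥ -4 from L — Nash equilibrium.
(L, L): Nation B prefers H (-1 > -4) — not an equilibrium.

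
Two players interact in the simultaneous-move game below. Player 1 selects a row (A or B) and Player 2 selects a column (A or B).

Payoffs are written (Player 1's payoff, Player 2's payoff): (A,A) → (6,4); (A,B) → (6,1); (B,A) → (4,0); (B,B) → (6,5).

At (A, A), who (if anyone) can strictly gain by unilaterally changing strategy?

Neither

Player 1 at (A, A) earns 6; deviating to B yields 4 — not better.
Player 2 earns 4; deviating to B yields 1 — not better.
Neither player can strictly improve; the profile is a Nash equilibrium.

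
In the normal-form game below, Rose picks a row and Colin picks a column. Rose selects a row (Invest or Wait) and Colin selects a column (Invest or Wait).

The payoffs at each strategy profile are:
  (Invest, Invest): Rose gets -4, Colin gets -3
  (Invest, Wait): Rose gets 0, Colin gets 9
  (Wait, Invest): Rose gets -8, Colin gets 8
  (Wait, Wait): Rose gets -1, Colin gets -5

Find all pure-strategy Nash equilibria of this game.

(Invest, Invest): Colin prefers Wait (9 > -3) — not an equilibrium.
(Invest, Wait): Rose gets 0 ≥ -1 from Wait, and Colin gets 9 ≥ -3 from Invest — Nash equilibrium.
(Wait, Invest): Rose prefers Invest (-4 > -8) — not an equilibrium.
(Wait, Wait): Rose prefers Invest (0 > -1); Colin prefers Invest (8 > -5) — not an equilibrium.

(Invest, Wait)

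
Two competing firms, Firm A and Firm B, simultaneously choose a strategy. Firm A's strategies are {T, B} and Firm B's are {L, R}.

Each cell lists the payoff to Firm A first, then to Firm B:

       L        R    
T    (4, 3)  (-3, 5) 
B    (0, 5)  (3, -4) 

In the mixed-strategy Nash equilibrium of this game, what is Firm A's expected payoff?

First find q, the probability Firm B plays L, from Firm A's indifference between T and B: 4q − 3(1−q) = 3(1−q), giving q = 3/5.
Since Firm A is indifferent in equilibrium, Firm A's expected payoff equals the payoff from either row against (3/5, 2/5). Using T: 4(3/5) − 3(2/5) = 6/5.

6/5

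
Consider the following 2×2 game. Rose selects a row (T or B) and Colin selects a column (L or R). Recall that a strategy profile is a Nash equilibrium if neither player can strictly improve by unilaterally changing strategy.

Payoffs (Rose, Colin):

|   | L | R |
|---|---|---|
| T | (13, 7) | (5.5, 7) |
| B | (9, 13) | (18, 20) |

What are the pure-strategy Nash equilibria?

(T, L) and (B, R)

(T, L): Rose gets 13 ≥ 9 from B, and Colin gets 7 ≥ 7 from R — Nash equilibrium.
(T, R): Rose prefers B (18 > 5.5) — not an equilibrium.
(B, L): Rose prefers T (13 > 9); Colin prefers R (20 > 13) — not an equilibrium.
(B, R): Rose gets 18 ≥ 5.5 from T, and Colin gets 20 ≥ 13 from L — Nash equilibrium.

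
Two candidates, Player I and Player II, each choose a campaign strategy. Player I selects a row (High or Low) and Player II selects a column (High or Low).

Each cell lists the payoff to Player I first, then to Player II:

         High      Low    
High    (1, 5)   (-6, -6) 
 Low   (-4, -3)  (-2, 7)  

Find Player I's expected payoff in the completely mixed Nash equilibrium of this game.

First find q, the probability Player II plays High, from Player I's indifference between High and Low: q − 6(1−q) = −4q − 2(1−q), giving q = 4/9.
Since Player I is indifferent in equilibrium, Player I's expected payoff equals the payoff from either row against (4/9, 5/9). Using High: (4/9) − 6(5/9) = -26/9.

-26/9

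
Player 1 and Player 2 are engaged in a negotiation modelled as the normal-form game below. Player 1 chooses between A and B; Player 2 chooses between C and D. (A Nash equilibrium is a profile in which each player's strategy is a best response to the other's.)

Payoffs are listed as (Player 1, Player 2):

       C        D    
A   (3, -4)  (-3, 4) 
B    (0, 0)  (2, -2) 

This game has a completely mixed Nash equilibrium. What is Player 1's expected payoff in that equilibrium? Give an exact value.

First find q, the probability Player 2 plays C, from Player 1's indifference between A and B: 3q − 3(1−q) = 2(1−q), giving q = 5/8.
Since Player 1 is indifferent in equilibrium, Player 1's expected payoff equals the payoff from either row against (5/8, 3/8). Using A: 3(5/8) − 3(3/8) = 3/4.

3/4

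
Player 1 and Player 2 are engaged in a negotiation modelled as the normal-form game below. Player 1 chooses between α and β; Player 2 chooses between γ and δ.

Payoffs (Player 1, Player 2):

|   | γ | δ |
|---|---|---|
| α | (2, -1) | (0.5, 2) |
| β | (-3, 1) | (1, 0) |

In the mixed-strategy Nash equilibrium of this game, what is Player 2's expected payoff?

First find p, the probability Player 1 plays α, from Player 2's indifference between γ and δ: −p + (1−p) = 2p, giving p = 1/4.
Since Player 2 is indifferent in equilibrium, Player 2's expected payoff equals the payoff from either column against (1/4, 3/4). Using γ: −(1/4) + (3/4) = 1/2.

1/2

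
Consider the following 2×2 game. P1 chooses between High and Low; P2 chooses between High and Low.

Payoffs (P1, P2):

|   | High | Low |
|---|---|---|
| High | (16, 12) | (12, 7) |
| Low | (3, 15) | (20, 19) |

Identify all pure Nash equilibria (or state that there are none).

(High, High) and (Low, Low)

(High, High): P1 gets 16 ≥ 3 from Low, and P2 gets 12 ≥ 7 from Low — Nash equilibrium.
(High, Low): P1 prefers Low (20 > 12); P2 prefers High (12 > 7) — not an equilibrium.
(Low, High): P1 prefers High (16 > 3); P2 prefers Low (19 > 15) — not an equilibrium.
(Low, Low): P1 gets 20 ≥ 12 from High, and P2 gets 19 ≥ 15 from High — Nash equilibrium.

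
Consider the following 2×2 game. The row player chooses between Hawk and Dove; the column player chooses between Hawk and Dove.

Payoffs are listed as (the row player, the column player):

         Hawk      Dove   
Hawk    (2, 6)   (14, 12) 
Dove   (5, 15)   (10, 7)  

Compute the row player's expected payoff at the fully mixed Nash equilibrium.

First find q, the probability the column player plays Hawk, from the row player's indifference between Hawk and Dove: 2q + 14(1−q) = 5q + 10(1−q), giving q = 4/7.
Since the row player is indifferent in equilibrium, the row player's expected payoff equals the payoff from either row against (4/7, 3/7). Using Hawk: 2(4/7) + 14(3/7) = 50/7.

50/7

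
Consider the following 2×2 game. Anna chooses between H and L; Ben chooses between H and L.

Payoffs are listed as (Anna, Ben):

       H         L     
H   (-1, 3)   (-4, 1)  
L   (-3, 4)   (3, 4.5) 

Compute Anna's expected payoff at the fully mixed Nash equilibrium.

-5/3

First find q, the probability Ben plays H, from Anna's indifference between H and L: −q − 4(1−q) = −3q + 3(1−q), giving q = 7/9.
Since Anna is indifferent in equilibrium, Anna's expected payoff equals the payoff from either row against (7/9, 2/9). Using H: −(7/9) − 4(2/9) = -5/3.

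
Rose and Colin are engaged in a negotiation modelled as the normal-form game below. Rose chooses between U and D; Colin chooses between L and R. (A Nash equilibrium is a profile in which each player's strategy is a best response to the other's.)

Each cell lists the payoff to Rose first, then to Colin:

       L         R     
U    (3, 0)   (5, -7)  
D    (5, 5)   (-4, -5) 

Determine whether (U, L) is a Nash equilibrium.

At (U, L), Rose earns 3; switching to D would give 5, so Rose would deviate.
Colin earns 0; switching to R would give -7, so Colin has no profitable deviation.
Since at least one player can profitably deviate, this is not a Nash equilibrium.

No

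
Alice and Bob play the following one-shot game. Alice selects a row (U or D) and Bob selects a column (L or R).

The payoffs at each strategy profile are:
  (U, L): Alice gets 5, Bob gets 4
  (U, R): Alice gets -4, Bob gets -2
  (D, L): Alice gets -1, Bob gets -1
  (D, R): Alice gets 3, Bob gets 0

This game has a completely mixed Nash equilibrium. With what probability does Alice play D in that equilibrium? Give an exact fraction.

6/7

Let r be the probability that Alice plays U. In a completely mixed equilibrium, Bob must be indifferent between L and R.
Bob's expected payoff from L is 4r − (1−r); from R it is −2r.
Setting these equal: 5r − 1 = −2r, so r = 1/7.
Therefore Alice plays D with probability 1 − 1/7 = 6/7.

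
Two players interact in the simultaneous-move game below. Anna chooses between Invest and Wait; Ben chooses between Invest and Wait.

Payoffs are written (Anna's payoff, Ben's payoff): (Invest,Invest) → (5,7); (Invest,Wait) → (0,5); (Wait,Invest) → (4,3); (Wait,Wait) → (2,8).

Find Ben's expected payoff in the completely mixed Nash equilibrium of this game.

First find p, the probability Anna plays Invest, from Ben's indifference between Invest and Wait: 7p + 3(1−p) = 5p + 8(1−p), giving p = 5/7.
Since Ben is indifferent in equilibrium, Ben's expected payoff equals the payoff from either column against (5/7, 2/7). Using Invest: 7(5/7) + 3(2/7) = 41/7.

41/7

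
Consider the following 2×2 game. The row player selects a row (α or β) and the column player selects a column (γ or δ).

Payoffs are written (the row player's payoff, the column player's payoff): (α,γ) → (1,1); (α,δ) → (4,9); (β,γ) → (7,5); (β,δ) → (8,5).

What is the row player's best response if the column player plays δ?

Against δ, the row player earns 4 from α and 8 from β.
So β is the best response.

β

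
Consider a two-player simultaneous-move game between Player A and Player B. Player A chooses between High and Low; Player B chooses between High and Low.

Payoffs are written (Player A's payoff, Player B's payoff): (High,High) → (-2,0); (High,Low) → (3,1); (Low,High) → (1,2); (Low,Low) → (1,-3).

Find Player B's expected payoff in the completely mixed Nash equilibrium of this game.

First find p, the probability Player A plays High, from Player B's indifference between High and Low: 2(1−p) = p − 3(1−p), giving p = 5/6.
Since Player B is indifferent in equilibrium, Player B's expected payoff equals the payoff from either column against (5/6, 1/6). Using High: 2(1/6) = 1/3.

1/3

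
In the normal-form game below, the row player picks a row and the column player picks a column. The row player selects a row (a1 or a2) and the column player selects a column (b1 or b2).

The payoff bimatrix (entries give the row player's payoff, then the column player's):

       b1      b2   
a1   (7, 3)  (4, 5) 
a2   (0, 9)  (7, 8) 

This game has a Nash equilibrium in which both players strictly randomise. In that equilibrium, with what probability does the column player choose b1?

Let y be the probability that the column player plays b1. In a completely mixed equilibrium, the row player must be indifferent between a1 and a2.
The row player's expected payoff from a1 is 7y + 4(1−y); from a2 it is 7(1−y).
Setting these equal: 3y + 4 = −7y + 7, so y = 3/10.

3/10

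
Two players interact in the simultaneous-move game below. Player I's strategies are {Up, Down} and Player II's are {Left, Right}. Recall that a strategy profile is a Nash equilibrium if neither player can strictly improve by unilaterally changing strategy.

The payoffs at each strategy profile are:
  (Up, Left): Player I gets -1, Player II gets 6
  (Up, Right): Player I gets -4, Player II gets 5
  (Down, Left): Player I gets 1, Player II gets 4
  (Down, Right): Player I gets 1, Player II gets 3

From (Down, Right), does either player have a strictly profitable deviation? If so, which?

Player I at (Down, Right) earns 1; deviating to Up yields -4 — not better.
Player II earns 3; deviating to Left yields 4 — a strict improvement.
Only Player II has a strictly profitable deviation.

Player II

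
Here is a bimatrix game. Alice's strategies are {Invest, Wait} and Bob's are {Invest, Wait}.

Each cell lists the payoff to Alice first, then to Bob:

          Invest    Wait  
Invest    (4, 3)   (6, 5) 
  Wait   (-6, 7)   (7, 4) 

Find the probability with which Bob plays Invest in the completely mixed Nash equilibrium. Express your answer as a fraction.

1/11

Let q be the probability that Bob plays Invest. In a completely mixed equilibrium, Alice must be indifferent between Invest and Wait.
Alice's expected payoff from Invest is 4q + 6(1−q); from Wait it is −6q + 7(1−q).
Setting these equal: −2q + 6 = −13q + 7, so q = 1/11.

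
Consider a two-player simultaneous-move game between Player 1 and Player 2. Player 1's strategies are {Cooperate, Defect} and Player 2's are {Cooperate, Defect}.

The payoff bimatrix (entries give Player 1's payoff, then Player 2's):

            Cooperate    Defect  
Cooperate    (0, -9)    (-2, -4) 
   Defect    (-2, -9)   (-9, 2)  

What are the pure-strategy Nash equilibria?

(Cooperate, Defect)

(Cooperate, Cooperate): Player 2 prefers Defect (-4 > -9) — not an equilibrium.
(Cooperate, Defect): Player 1 gets -2 ≥ -9 from Defect, and Player 2 gets -4 ≥ -9 from Cooperate — Nash equilibrium.
(Defect, Cooperate): Player 1 prefers Cooperate (0 > -2); Player 2 prefers Defect (2 > -9) — not an equilibrium.
(Defect, Defect): Player 1 prefers Cooperate (-2 > -9) — not an equilibrium.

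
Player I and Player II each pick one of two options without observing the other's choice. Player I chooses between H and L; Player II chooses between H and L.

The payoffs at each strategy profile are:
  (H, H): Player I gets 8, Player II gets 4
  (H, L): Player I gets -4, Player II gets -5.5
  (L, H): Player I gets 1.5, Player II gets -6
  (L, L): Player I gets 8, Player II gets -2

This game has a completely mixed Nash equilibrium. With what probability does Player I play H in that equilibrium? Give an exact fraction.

Let p be the probability that Player I plays H. In a completely mixed equilibrium, Player II must be indifferent between H and L.
Player II's expected payoff from H is 4p − 6(1−p); from L it is −5.5p − 2(1−p).
Setting these equal: 10p − 6 = −3.5p − 2, so p = 8/27.

8/27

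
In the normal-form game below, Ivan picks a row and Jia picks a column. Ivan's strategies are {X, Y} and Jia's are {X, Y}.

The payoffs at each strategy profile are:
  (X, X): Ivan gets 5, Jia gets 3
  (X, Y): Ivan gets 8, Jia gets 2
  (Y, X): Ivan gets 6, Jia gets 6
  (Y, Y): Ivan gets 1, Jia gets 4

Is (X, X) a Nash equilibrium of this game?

No

At (X, X), Ivan earns 5; switching to Y would give 6, so Ivan would deviate.
Jia earns 3; switching to Y would give 2, so Jia has no profitable deviation.
Since at least one player can profitably deviate, this is not a Nash equilibrium.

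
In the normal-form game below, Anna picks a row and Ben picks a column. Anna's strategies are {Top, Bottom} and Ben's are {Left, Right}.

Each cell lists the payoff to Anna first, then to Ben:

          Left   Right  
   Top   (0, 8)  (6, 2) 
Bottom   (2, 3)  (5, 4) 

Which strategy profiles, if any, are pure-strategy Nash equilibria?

(Top, Left): Anna prefers Bottom (2 > 0) — not an equilibrium.
(Top, Right): Ben prefers Left (8 > 2) — not an equilibrium.
(Bottom, Left): Ben prefers Right (4 > 3) — not an equilibrium.
(Bottom, Right): Anna prefers Top (6 > 5) — not an equilibrium.

none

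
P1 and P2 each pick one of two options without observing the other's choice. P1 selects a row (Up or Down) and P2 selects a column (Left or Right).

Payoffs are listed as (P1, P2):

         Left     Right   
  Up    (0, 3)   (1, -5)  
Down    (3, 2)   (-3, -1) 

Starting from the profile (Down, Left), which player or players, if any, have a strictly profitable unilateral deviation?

P1 at (Down, Left) earns 3; deviating to Up yields 0 — not better.
P2 earns 2; deviating to Right yields -1 — not better.
Neither player can strictly improve; the profile is a Nash equilibrium.

Neither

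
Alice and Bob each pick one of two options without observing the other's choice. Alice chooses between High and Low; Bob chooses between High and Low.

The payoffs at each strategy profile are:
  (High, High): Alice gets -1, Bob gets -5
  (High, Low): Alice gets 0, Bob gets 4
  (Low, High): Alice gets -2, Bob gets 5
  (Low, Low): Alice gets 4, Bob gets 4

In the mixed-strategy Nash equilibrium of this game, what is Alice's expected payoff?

First find q, the probability Bob plays High, from Alice's indifference between High and Low: −q = −2q + 4(1−q), giving q = 4/5.
Since Alice is indifferent in equilibrium, Alice's expected payoff equals the payoff from either row against (4/5, 1/5). Using High: −(4/5) = -4/5.

-4/5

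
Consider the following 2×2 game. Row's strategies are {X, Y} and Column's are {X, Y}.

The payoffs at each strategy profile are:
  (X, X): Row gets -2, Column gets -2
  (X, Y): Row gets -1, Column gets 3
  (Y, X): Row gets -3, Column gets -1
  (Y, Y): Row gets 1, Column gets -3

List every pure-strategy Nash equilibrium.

none

(X, X): Column prefers Y (3 > -2) — not an equilibrium.
(X, Y): Row prefers Y (1 > -1) — not an equilibrium.
(Y, X): Row prefers X (-2 > -3) — not an equilibrium.
(Y, Y): Column prefers X (-1 > -3) — not an equilibrium.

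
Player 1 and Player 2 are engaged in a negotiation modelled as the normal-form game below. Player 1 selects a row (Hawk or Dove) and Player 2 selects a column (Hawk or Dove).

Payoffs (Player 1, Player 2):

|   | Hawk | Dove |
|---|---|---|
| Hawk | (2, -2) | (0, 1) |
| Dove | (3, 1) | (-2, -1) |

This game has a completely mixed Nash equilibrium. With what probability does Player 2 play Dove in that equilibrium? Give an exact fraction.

1/3

Let y be the probability that Player 2 plays Hawk. In a completely mixed equilibrium, Player 1 must be indifferent between Hawk and Dove.
Player 1's expected payoff from Hawk is 2y; from Dove it is 3y − 2(1−y).
Setting these equal: 2y = 5y − 2, so y = 2/3.
Therefore Player 2 plays Dove with probability 1 − 2/3 = 1/3.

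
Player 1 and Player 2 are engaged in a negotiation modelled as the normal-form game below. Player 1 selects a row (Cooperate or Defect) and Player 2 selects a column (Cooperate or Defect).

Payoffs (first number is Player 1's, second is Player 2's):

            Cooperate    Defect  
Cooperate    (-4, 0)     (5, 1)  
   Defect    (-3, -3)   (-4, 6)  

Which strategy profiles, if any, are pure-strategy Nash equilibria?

(Cooperate, Cooperate): Player 1 prefers Defect (-3 > -4); Player 2 prefers Defect (1 > 0) — not an equilibrium.
(Cooperate, Defect): Player 1 gets 5 ≥ -4 from Defect, and Player 2 gets 1 ≥ 0 from Cooperate — Nash equilibrium.
(Defect, Cooperate): Player 2 prefers Defect (6 > -3) — not an equilibrium.
(Defect, Defect): Player 1 prefers Cooperate (5 > -4) — not an equilibrium.

(Cooperate, Defect)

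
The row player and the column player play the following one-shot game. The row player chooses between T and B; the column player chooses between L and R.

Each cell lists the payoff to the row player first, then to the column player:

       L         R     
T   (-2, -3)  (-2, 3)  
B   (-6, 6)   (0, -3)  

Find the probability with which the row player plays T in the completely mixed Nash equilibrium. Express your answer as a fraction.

Let x be the probability that the row player plays T. In a completely mixed equilibrium, the column player must be indifferent between L and R.
The column player's expected payoff from L is −3x + 6(1−x); from R it is 3x − 3(1−x).
Setting these equal: −9x + 6 = 6x − 3, so x = 3/5.

3/5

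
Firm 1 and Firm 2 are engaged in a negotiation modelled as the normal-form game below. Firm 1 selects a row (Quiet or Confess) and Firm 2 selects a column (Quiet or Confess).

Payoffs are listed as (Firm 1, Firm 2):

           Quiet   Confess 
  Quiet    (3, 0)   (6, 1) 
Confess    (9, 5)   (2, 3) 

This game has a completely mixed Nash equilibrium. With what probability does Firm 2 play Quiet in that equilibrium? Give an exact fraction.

2/5

Let c be the probability that Firm 2 plays Quiet. In a completely mixed equilibrium, Firm 1 must be indifferent between Quiet and Confess.
Firm 1's expected payoff from Quiet is 3c + 6(1−c); from Confess it is 9c + 2(1−c).
Setting these equal: −3c + 6 = 7c + 2, so c = 2/5.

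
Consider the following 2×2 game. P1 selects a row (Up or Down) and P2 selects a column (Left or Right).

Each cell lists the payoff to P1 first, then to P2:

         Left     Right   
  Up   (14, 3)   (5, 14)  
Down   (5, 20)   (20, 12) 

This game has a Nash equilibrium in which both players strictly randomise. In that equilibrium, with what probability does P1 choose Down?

Let r be the probability that P1 plays Up. In a completely mixed equilibrium, P2 must be indifferent between Left and Right.
P2's expected payoff from Left is 3r + 20(1−r); from Right it is 14r + 12(1−r).
Setting these equal: −17r + 20 = 2r + 12, so r = 8/19.
Therefore P1 plays Down with probability 1 − 8/19 = 11/19.

11/19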